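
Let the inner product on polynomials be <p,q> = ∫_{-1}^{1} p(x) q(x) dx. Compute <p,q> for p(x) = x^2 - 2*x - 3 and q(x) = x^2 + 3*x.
<p,q> = -28/5

Expand the product: p(x)·q(x) = x^4 + x^3 - 9*x^2 - 9*x.
∫_{-1}^{1} of each monomial x^k gives [2/(k+1) if k even, 0 if k odd]. Integrating term-by-term (or equivalently evaluating the antiderivative F(x) = x^5/5 + x^4/4 - 3*x^3 - 9*x^2/2 at the endpoints):
  F(1) − F(−1) = -141/20 − (-29/20) = -28/5.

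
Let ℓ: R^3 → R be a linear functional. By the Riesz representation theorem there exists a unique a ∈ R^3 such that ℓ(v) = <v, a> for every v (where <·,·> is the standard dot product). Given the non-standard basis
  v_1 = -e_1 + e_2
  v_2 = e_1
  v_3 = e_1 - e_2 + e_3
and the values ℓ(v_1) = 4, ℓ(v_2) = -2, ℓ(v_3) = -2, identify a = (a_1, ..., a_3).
a = (-2, 2, 2)

Write a = (a_1, ..., a_3) in the standard basis. For each basis vector v_i, ℓ(v_i) = <v_i, a> is a linear equation in the a_j's. Collect the n equations into a matrix system V a = ℓ, where row i of V is v_i (expressed in the standard basis). Since V is invertible (lower-triangular with 1s on the diagonal, up to permutation), solve by back-substitution:
  V =
[[-1, 1, 0],
 [1, 0, 0],
 [1, -1, 1]]
  V a = (4, -2, -2)
Solving gives a = (-2, 2, 2).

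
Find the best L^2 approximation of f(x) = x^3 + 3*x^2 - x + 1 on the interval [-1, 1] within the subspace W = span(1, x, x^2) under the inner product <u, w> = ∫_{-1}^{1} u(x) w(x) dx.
g(x) = 3*x^2 - 2*x/5 + 1

The best approximation g ∈ W is the orthogonal projection of f onto W. Writing g = a_0 + a_1 x + a_2 x^2, the coefficients solve the normal equations G · a = b where
  G_{ij} = <φ_i, φ_j> and b_i = <f, φ_i>, with φ_0 = 1, φ_1 = x, φ_2 = x^2.
G =
  [2, 0, 2/3]
  [0, 2/3, 0]
  [2/3, 0, 2/5],
b = (4, -4/15, 28/15).
Solving gives a_0 = 1, a_1 = -2/5, a_2 = 3, so
  g(x) = 3*x^2 - 2*x/5 + 1.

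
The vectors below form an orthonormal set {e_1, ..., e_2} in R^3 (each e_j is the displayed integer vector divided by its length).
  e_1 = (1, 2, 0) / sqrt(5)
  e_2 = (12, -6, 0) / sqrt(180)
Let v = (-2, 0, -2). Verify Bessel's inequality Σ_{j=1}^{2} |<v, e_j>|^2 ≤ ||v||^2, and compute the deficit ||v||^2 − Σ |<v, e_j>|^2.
Σ |<v, e_j>|^2 = 4; ||v||^2 = 8; deficit = 4

Write each e_j = u_j / sqrt(<u_j, u_j>) where u_j is the displayed integer vector. Then <v, e_j> = <v, u_j> / sqrt(<u_j, u_j>), so |<v, e_j>|^2 = <v, u_j>^2 / <u_j, u_j>.
Coefficients: <v, e_1> = -2/sqrt(5), <v, e_2> = -24/sqrt(180).
Square and sum: Σ |<v, e_j>|^2 = 4.
Compute ||v||^2 = v·v = 8.
Deficit = 8 − 4 = 4 ≥ 0, confirming Bessel's inequality. (The deficit equals ||v − Σ <v,e_j> e_j||^2, the squared distance from v to span{e_j}.)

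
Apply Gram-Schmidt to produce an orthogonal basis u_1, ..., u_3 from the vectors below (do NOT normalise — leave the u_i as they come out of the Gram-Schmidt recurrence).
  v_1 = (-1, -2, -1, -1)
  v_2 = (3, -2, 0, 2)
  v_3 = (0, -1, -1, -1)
Orthogonal basis:
  u_1 = (-1, -2, -1, -1)
  u_2 = (20/7, -16/7, -1/7, 13/7)
  u_3 = (28/59, 13/59, -25/59, -29/59)

Apply the Gram-Schmidt recurrence
  u_1 = v_1
  u_i = v_i − Σ_{j<i} ((v_i · u_j) / (u_j · u_j)) · u_j.

Step by step this gives:
  u_1 = (-1, -2, -1, -1)
  u_2 = (20/7, -16/7, -1/7, 13/7)
  u_3 = (28/59, 13/59, -25/59, -29/59)

Orthogonality check:
  u_2 · u_1 = 0 (should be 0)
  u_3 · u_1 = 0 (should be 0)
  u_3 · u_2 = 0 (should be 0)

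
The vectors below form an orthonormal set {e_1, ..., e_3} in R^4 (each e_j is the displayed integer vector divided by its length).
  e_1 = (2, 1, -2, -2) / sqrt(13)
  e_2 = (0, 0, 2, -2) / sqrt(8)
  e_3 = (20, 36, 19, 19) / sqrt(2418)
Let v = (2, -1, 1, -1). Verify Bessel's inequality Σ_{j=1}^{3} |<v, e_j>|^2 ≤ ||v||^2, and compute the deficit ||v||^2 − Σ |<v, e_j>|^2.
Σ |<v, e_j>|^2 = 251/93; ||v||^2 = 7; deficit = 400/93

Write each e_j = u_j / sqrt(<u_j, u_j>) where u_j is the displayed integer vector. Then <v, e_j> = <v, u_j> / sqrt(<u_j, u_j>), so |<v, e_j>|^2 = <v, u_j>^2 / <u_j, u_j>.
Coefficients: <v, e_1> = 3/sqrt(13), <v, e_2> = 4/sqrt(8), <v, e_3> = 4/sqrt(2418).
Square and sum: Σ |<v, e_j>|^2 = 251/93.
Compute ||v||^2 = v·v = 7.
Deficit = 7 − 251/93 = 400/93 ≥ 0, confirming Bessel's inequality. (The deficit equals ||v − Σ <v,e_j> e_j||^2, the squared distance from v to span{e_j}.)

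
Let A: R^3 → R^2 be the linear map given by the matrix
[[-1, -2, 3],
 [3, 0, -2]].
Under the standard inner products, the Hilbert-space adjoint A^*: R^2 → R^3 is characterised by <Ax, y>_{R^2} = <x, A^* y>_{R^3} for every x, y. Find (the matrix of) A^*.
A^* = A^T =
[[-1, 3],
 [-2, 0],
 [3, -2]]

For real matrices with standard dot products, the defining identity <Ax, y> = <x, A^* y> gives (Ax)^T y = x^T (A^*) y, i.e. x^T A^T y = x^T (A^*) y. Since this holds for all x, y, we must have A^* = A^T. Therefore
A^* =
[[-1, 3],
 [-2, 0],
 [3, -2]].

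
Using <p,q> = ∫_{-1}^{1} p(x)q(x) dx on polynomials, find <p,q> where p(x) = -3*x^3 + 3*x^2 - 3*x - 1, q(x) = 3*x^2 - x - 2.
<p,q> = 24/5

Expand the product: p(x)·q(x) = -9*x^5 + 12*x^4 - 6*x^3 - 6*x^2 + 7*x + 2.
∫_{-1}^{1} of each monomial x^k gives [2/(k+1) if k even, 0 if k odd]. Integrating term-by-term (or equivalently evaluating the antiderivative F(x) = -3*x^6/2 + 12*x^5/5 - 3*x^4/2 - 2*x^3 + 7*x^2/2 + 2*x at the endpoints):
  F(1) − F(−1) = 29/10 − (-19/10) = 24/5.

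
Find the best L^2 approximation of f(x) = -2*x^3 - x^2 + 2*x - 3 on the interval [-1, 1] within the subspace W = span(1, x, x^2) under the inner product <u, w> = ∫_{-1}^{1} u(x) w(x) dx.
g(x) = -x^2 + 4*x/5 - 3

The best approximation g ∈ W is the orthogonal projection of f onto W. Writing g = a_0 + a_1 x + a_2 x^2, the coefficients solve the normal equations G · a = b where
  G_{ij} = <φ_i, φ_j> and b_i = <f, φ_i>, with φ_0 = 1, φ_1 = x, φ_2 = x^2.
G =
  [2, 0, 2/3]
  [0, 2/3, 0]
  [2/3, 0, 2/5],
b = (-20/3, 8/15, -12/5).
Solving gives a_0 = -3, a_1 = 4/5, a_2 = -1, so
  g(x) = -x^2 + 4*x/5 - 3.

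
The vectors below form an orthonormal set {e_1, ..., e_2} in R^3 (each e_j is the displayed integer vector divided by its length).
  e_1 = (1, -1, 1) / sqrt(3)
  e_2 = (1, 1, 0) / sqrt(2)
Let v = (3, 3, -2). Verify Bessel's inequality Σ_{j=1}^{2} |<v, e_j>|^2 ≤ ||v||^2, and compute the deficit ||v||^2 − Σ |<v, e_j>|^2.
Σ |<v, e_j>|^2 = 58/3; ||v||^2 = 22; deficit = 8/3

Write each e_j = u_j / sqrt(<u_j, u_j>) where u_j is the displayed integer vector. Then <v, e_j> = <v, u_j> / sqrt(<u_j, u_j>), so |<v, e_j>|^2 = <v, u_j>^2 / <u_j, u_j>.
Coefficients: <v, e_1> = -2/sqrt(3), <v, e_2> = 6/sqrt(2).
Square and sum: Σ |<v, e_j>|^2 = 58/3.
Compute ||v||^2 = v·v = 22.
Deficit = 22 − 58/3 = 8/3 ≥ 0, confirming Bessel's inequality. (The deficit equals ||v − Σ <v,e_j> e_j||^2, the squared distance from v to span{e_j}.)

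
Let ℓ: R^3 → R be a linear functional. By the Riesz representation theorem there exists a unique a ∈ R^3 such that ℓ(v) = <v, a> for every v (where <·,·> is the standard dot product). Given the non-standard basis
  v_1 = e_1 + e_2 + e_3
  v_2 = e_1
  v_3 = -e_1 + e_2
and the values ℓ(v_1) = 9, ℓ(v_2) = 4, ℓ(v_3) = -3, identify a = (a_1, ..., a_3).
a = (4, 1, 4)

Write a = (a_1, ..., a_3) in the standard basis. For each basis vector v_i, ℓ(v_i) = <v_i, a> is a linear equation in the a_j's. Collect the n equations into a matrix system V a = ℓ, where row i of V is v_i (expressed in the standard basis). Since V is invertible (lower-triangular with 1s on the diagonal, up to permutation), solve by back-substitution:
  V =
[[1, 1, 1],
 [1, 0, 0],
 [-1, 1, 0]]
  V a = (9, 4, -3)
Solving gives a = (4, 1, 4).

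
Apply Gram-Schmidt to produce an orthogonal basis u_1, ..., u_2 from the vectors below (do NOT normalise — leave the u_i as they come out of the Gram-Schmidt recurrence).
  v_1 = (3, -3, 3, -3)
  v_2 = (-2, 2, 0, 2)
Orthogonal basis:
  u_1 = (3, -3, 3, -3)
  u_2 = (-1/2, 1/2, 3/2, 1/2)

Apply the Gram-Schmidt recurrence
  u_1 = v_1
  u_i = v_i − Σ_{j<i} ((v_i · u_j) / (u_j · u_j)) · u_j.

Step by step this gives:
  u_1 = (3, -3, 3, -3)
  u_2 = (-1/2, 1/2, 3/2, 1/2)

Orthogonality check:
  u_2 · u_1 = 0 (should be 0)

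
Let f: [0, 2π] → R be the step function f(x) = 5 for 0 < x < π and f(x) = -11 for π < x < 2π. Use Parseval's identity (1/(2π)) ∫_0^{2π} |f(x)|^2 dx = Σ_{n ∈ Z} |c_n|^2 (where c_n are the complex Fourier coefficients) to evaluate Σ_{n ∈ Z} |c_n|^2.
Σ |c_n|^2 = 73

Parseval equates the L^2 energy of f (normalised by 1/(2π)) with the ℓ^2 sum of its Fourier coefficients: (1/(2π)) ∫_0^{2π} |f|^2 = Σ |c_n|^2.
Compute the left side: (1/(2π)) [∫_0^π 5^2 dx + ∫_π^{2π} (-11)^2 dx] = (1/(2π)) · (25π + 121π) = (25 + 121)/2 = 73.
So Σ_{n ∈ Z} |c_n|^2 = 73.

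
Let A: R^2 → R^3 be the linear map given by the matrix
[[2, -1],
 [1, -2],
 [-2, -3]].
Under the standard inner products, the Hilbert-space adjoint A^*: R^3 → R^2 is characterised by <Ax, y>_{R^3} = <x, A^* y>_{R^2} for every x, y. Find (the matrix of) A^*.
A^* = A^T =
[[2, 1, -2],
 [-1, -2, -3]]

For real matrices with standard dot products, the defining identity <Ax, y> = <x, A^* y> gives (Ax)^T y = x^T (A^*) y, i.e. x^T A^T y = x^T (A^*) y. Since this holds for all x, y, we must have A^* = A^T. Therefore
A^* =
[[2, 1, -2],
 [-1, -2, -3]].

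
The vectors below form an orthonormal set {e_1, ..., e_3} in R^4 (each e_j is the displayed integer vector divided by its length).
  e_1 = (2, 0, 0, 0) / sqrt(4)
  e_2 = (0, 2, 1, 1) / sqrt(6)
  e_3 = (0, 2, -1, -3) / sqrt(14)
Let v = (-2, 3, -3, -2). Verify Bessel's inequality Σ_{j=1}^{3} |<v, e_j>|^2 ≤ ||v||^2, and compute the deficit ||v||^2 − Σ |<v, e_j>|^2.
Σ |<v, e_j>|^2 = 425/21; ||v||^2 = 26; deficit = 121/21

Write each e_j = u_j / sqrt(<u_j, u_j>) where u_j is the displayed integer vector. Then <v, e_j> = <v, u_j> / sqrt(<u_j, u_j>), so |<v, e_j>|^2 = <v, u_j>^2 / <u_j, u_j>.
Coefficients: <v, e_1> = -4/sqrt(4), <v, e_2> = 1/sqrt(6), <v, e_3> = 15/sqrt(14).
Square and sum: Σ |<v, e_j>|^2 = 425/21.
Compute ||v||^2 = v·v = 26.
Deficit = 26 − 425/21 = 121/21 ≥ 0, confirming Bessel's inequality. (The deficit equals ||v − Σ <v,e_j> e_j||^2, the squared distance from v to span{e_j}.)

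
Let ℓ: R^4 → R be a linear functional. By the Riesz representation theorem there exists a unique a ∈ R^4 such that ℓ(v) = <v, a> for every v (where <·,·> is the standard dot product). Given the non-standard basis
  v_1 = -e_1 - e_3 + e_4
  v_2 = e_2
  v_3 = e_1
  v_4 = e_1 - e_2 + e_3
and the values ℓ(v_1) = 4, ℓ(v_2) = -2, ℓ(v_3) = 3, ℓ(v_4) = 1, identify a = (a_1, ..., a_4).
a = (3, -2, -4, 3)

Write a = (a_1, ..., a_4) in the standard basis. For each basis vector v_i, ℓ(v_i) = <v_i, a> is a linear equation in the a_j's. Collect the n equations into a matrix system V a = ℓ, where row i of V is v_i (expressed in the standard basis). Since V is invertible (lower-triangular with 1s on the diagonal, up to permutation), solve by back-substitution:
  V =
[[-1, 0, -1, 1],
 [0, 1, 0, 0],
 [1, 0, 0, 0],
 [1, -1, 1, 0]]
  V a = (4, -2, 3, 1)
Solving gives a = (3, -2, -4, 3).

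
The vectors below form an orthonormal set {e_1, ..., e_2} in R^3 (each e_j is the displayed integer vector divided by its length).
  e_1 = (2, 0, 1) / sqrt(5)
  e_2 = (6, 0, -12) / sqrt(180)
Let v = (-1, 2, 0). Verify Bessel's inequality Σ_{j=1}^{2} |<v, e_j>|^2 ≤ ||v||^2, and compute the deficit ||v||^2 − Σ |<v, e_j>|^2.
Σ |<v, e_j>|^2 = 1; ||v||^2 = 5; deficit = 4

Write each e_j = u_j / sqrt(<u_j, u_j>) where u_j is the displayed integer vector. Then <v, e_j> = <v, u_j> / sqrt(<u_j, u_j>), so |<v, e_j>|^2 = <v, u_j>^2 / <u_j, u_j>.
Coefficients: <v, e_1> = -2/sqrt(5), <v, e_2> = -6/sqrt(180).
Square and sum: Σ |<v, e_j>|^2 = 1.
Compute ||v||^2 = v·v = 5.
Deficit = 5 − 1 = 4 ≥ 0, confirming Bessel's inequality. (The deficit equals ||v − Σ <v,e_j> e_j||^2, the squared distance from v to span{e_j}.)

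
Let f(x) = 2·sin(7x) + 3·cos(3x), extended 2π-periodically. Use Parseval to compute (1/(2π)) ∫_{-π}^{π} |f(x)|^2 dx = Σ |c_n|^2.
Σ |c_n|^2 = 13/2

Expand |f|^2 and use orthogonality of {sin(nx), cos(mx)} on [-π, π]:
  ∫_{-π}^{π} sin(nx)^2 dx = π, ∫ cos(mx)^2 dx = π, and cross terms integrate to 0.
So ∫_{-π}^{π} f(x)^2 dx = 2^2 · π + 3^2 · π = (4 + 9)π.
Divide by 2π: (4 + 9)/2 = 13/2.
By Parseval, this equals Σ |c_n|^2.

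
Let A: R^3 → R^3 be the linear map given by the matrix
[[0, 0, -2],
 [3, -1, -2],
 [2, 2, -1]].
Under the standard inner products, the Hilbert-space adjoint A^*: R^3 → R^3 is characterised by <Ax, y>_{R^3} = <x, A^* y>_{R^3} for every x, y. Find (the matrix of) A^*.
A^* = A^T =
[[0, 3, 2],
 [0, -1, 2],
 [-2, -2, -1]]

For real matrices with standard dot products, the defining identity <Ax, y> = <x, A^* y> gives (Ax)^T y = x^T (A^*) y, i.e. x^T A^T y = x^T (A^*) y. Since this holds for all x, y, we must have A^* = A^T. Therefore
A^* =
[[0, 3, 2],
 [0, -1, 2],
 [-2, -2, -1]].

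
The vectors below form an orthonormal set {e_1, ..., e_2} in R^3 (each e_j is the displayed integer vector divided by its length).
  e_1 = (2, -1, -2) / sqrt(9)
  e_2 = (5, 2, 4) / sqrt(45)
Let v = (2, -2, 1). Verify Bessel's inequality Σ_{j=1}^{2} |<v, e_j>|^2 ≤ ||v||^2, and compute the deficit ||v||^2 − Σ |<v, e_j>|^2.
Σ |<v, e_j>|^2 = 4; ||v||^2 = 9; deficit = 5

Write each e_j = u_j / sqrt(<u_j, u_j>) where u_j is the displayed integer vector. Then <v, e_j> = <v, u_j> / sqrt(<u_j, u_j>), so |<v, e_j>|^2 = <v, u_j>^2 / <u_j, u_j>.
Coefficients: <v, e_1> = 4/sqrt(9), <v, e_2> = 10/sqrt(45).
Square and sum: Σ |<v, e_j>|^2 = 4.
Compute ||v||^2 = v·v = 9.
Deficit = 9 − 4 = 5 ≥ 0, confirming Bessel's inequality. (The deficit equals ||v − Σ <v,e_j> e_j||^2, the squared distance from v to span{e_j}.)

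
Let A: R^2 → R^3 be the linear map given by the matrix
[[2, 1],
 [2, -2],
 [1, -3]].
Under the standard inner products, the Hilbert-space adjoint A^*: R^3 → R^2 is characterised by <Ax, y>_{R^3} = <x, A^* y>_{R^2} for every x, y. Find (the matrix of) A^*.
A^* = A^T =
[[2, 2, 1],
 [1, -2, -3]]

For real matrices with standard dot products, the defining identity <Ax, y> = <x, A^* y> gives (Ax)^T y = x^T (A^*) y, i.e. x^T A^T y = x^T (A^*) y. Since this holds for all x, y, we must have A^* = A^T. Therefore
A^* =
[[2, 2, 1],
 [1, -2, -3]].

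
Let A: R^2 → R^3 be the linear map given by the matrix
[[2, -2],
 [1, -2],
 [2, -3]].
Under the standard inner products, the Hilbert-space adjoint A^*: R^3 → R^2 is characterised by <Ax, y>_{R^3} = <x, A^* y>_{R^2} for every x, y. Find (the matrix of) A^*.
A^* = A^T =
[[2, 1, 2],
 [-2, -2, -3]]

For real matrices with standard dot products, the defining identity <Ax, y> = <x, A^* y> gives (Ax)^T y = x^T (A^*) y, i.e. x^T A^T y = x^T (A^*) y. Since this holds for all x, y, we must have A^* = A^T. Therefore
A^* =
[[2, 1, 2],
 [-2, -2, -3]].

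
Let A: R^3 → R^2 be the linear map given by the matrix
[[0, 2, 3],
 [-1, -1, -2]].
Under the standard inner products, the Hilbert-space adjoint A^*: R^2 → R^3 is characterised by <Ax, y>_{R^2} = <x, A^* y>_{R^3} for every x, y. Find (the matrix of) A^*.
A^* = A^T =
[[0, -1],
 [2, -1],
 [3, -2]]

For real matrices with standard dot products, the defining identity <Ax, y> = <x, A^* y> gives (Ax)^T y = x^T (A^*) y, i.e. x^T A^T y = x^T (A^*) y. Since this holds for all x, y, we must have A^* = A^T. Therefore
A^* =
[[0, -1],
 [2, -1],
 [3, -2]].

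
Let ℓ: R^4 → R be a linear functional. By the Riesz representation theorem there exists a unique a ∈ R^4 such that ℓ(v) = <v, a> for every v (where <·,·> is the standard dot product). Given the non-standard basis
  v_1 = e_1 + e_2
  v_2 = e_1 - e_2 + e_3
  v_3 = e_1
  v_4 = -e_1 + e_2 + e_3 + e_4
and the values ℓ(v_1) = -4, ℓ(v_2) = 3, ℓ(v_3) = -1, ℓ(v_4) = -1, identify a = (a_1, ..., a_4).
a = (-1, -3, 1, 0)

Write a = (a_1, ..., a_4) in the standard basis. For each basis vector v_i, ℓ(v_i) = <v_i, a> is a linear equation in the a_j's. Collect the n equations into a matrix system V a = ℓ, where row i of V is v_i (expressed in the standard basis). Since V is invertible (lower-triangular with 1s on the diagonal, up to permutation), solve by back-substitution:
  V =
[[1, 1, 0, 0],
 [1, -1, 1, 0],
 [1, 0, 0, 0],
 [-1, 1, 1, 1]]
  V a = (-4, 3, -1, -1)
Solving gives a = (-1, -3, 1, 0).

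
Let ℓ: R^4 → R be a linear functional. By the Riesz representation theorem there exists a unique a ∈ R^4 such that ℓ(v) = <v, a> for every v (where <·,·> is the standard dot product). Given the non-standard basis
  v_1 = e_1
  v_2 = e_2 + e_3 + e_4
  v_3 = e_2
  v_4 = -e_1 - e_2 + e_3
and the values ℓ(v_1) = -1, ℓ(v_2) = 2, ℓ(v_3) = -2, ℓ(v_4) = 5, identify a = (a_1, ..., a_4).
a = (-1, -2, 2, 2)

Write a = (a_1, ..., a_4) in the standard basis. For each basis vector v_i, ℓ(v_i) = <v_i, a> is a linear equation in the a_j's. Collect the n equations into a matrix system V a = ℓ, where row i of V is v_i (expressed in the standard basis). Since V is invertible (lower-triangular with 1s on the diagonal, up to permutation), solve by back-substitution:
  V =
[[1, 0, 0, 0],
 [0, 1, 1, 1],
 [0, 1, 0, 0],
 [-1, -1, 1, 0]]
  V a = (-1, 2, -2, 5)
Solving gives a = (-1, -2, 2, 2).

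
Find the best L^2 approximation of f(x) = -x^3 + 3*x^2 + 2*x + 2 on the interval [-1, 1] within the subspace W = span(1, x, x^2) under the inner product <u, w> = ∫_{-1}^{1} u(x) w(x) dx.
g(x) = 3*x^2 + 7*x/5 + 2

The best approximation g ∈ W is the orthogonal projection of f onto W. Writing g = a_0 + a_1 x + a_2 x^2, the coefficients solve the normal equations G · a = b where
  G_{ij} = <φ_i, φ_j> and b_i = <f, φ_i>, with φ_0 = 1, φ_1 = x, φ_2 = x^2.
G =
  [2, 0, 2/3]
  [0, 2/3, 0]
  [2/3, 0, 2/5],
b = (6, 14/15, 38/15).
Solving gives a_0 = 2, a_1 = 7/5, a_2 = 3, so
  g(x) = 3*x^2 + 7*x/5 + 2.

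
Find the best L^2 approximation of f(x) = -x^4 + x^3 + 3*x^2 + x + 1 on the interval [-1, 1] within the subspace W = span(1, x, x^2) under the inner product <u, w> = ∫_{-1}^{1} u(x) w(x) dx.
g(x) = 15*x^2/7 + 8*x/5 + 38/35

The best approximation g ∈ W is the orthogonal projection of f onto W. Writing g = a_0 + a_1 x + a_2 x^2, the coefficients solve the normal equations G · a = b where
  G_{ij} = <φ_i, φ_j> and b_i = <f, φ_i>, with φ_0 = 1, φ_1 = x, φ_2 = x^2.
G =
  [2, 0, 2/3]
  [0, 2/3, 0]
  [2/3, 0, 2/5],
b = (18/5, 16/15, 166/105).
Solving gives a_0 = 38/35, a_1 = 8/5, a_2 = 15/7, so
  g(x) = 15*x^2/7 + 8*x/5 + 38/35.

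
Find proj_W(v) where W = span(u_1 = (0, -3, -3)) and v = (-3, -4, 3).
proj_W(v) = (0, -1/2, -1/2)

Set up U = [u_1 | ... | u_1] ∈ R^(3×1). The projector onto W = col(U) is P = U (U^T U)^(-1) U^T.
Compute U^T U =
  [18],
and U^T v = (3).
Solve U^T U · c = U^T v for the coefficients: c = (1/6). The projection is proj_W(v) = U c.
Check: (v - proj_W(v)) · u_1 = 0  (should be 0).
Result: proj_W(v) = (0, -1/2, -1/2).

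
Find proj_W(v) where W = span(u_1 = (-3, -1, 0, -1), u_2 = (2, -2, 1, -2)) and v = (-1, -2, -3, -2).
proj_W(v) = (-197/139, -191/139, 47/139, -191/139)

Set up U = [u_1 | ... | u_2] ∈ R^(4×2). The projector onto W = col(U) is P = U (U^T U)^(-1) U^T.
Compute U^T U =
  [11, -2]
  [-2, 13],
and U^T v = (7, 3).
Solve U^T U · c = U^T v for the coefficients: c = (97/139, 47/139). The projection is proj_W(v) = U c.
Check: (v - proj_W(v)) · u_1 = 0  (should be 0).
Check: (v - proj_W(v)) · u_2 = 0  (should be 0).
Result: proj_W(v) = (-197/139, -191/139, 47/139, -191/139).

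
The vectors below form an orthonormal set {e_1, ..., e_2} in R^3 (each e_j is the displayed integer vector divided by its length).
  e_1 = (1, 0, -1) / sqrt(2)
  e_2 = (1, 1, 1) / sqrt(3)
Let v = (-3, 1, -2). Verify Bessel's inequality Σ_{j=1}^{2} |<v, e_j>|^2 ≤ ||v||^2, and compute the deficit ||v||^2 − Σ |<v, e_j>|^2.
Σ |<v, e_j>|^2 = 35/6; ||v||^2 = 14; deficit = 49/6

Write each e_j = u_j / sqrt(<u_j, u_j>) where u_j is the displayed integer vector. Then <v, e_j> = <v, u_j> / sqrt(<u_j, u_j>), so |<v, e_j>|^2 = <v, u_j>^2 / <u_j, u_j>.
Coefficients: <v, e_1> = -1/sqrt(2), <v, e_2> = -4/sqrt(3).
Square and sum: Σ |<v, e_j>|^2 = 35/6.
Compute ||v||^2 = v·v = 14.
Deficit = 14 − 35/6 = 49/6 ≥ 0, confirming Bessel's inequality. (The deficit equals ||v − Σ <v,e_j> e_j||^2, the squared distance from v to span{e_j}.)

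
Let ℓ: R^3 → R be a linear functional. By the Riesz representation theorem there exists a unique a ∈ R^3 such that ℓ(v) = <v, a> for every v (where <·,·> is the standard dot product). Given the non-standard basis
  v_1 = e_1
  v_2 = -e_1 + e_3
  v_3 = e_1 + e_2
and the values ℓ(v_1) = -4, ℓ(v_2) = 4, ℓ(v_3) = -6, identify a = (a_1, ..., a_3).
a = (-4, -2, 0)

Write a = (a_1, ..., a_3) in the standard basis. For each basis vector v_i, ℓ(v_i) = <v_i, a> is a linear equation in the a_j's. Collect the n equations into a matrix system V a = ℓ, where row i of V is v_i (expressed in the standard basis). Since V is invertible (lower-triangular with 1s on the diagonal, up to permutation), solve by back-substitution:
  V =
[[1, 0, 0],
 [-1, 0, 1],
 [1, 1, 0]]
  V a = (-4, 4, -6)
Solving gives a = (-4, -2, 0).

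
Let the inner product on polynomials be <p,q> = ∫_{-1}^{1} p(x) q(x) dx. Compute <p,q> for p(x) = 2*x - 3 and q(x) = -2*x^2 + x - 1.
<p,q> = 34/3

Expand the product: p(x)·q(x) = -4*x^3 + 8*x^2 - 5*x + 3.
∫_{-1}^{1} of each monomial x^k gives [2/(k+1) if k even, 0 if k odd]. Integrating term-by-term (or equivalently evaluating the antiderivative F(x) = -x^4 + 8*x^3/3 - 5*x^2/2 + 3*x at the endpoints):
  F(1) − F(−1) = 13/6 − (-55/6) = 34/3.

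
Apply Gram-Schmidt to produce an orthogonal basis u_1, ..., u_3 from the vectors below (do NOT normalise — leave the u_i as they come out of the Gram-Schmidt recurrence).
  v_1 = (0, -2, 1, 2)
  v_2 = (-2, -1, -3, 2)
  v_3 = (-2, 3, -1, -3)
Orthogonal basis:
  u_1 = (0, -2, 1, 2)
  u_2 = (-2, -1/3, -10/3, 4/3)
  u_3 = (-88/51, 8/51, 46/51, -5/17)

Apply the Gram-Schmidt recurrence
  u_1 = v_1
  u_i = v_i − Σ_{j<i} ((v_i · u_j) / (u_j · u_j)) · u_j.

Step by step this gives:
  u_1 = (0, -2, 1, 2)
  u_2 = (-2, -1/3, -10/3, 4/3)
  u_3 = (-88/51, 8/51, 46/51, -5/17)

Orthogonality check:
  u_2 · u_1 = 0 (should be 0)
  u_3 · u_1 = 0 (should be 0)
  u_3 · u_2 = 0 (should be 0)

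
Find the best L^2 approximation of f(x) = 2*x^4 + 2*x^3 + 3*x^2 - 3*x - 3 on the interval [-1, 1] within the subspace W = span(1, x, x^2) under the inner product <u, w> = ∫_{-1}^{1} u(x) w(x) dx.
g(x) = 33*x^2/7 - 9*x/5 - 111/35

The best approximation g ∈ W is the orthogonal projection of f onto W. Writing g = a_0 + a_1 x + a_2 x^2, the coefficients solve the normal equations G · a = b where
  G_{ij} = <φ_i, φ_j> and b_i = <f, φ_i>, with φ_0 = 1, φ_1 = x, φ_2 = x^2.
G =
  [2, 0, 2/3]
  [0, 2/3, 0]
  [2/3, 0, 2/5],
b = (-16/5, -6/5, -8/35).
Solving gives a_0 = -111/35, a_1 = -9/5, a_2 = 33/7, so
  g(x) = 33*x^2/7 - 9*x/5 - 111/35.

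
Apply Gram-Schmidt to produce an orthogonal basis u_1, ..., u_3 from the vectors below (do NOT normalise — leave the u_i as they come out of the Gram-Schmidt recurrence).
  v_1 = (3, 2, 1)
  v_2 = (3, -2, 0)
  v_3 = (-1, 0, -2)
Orthogonal basis:
  u_1 = (3, 2, 1)
  u_2 = (27/14, -19/7, -5/14)
  u_3 = (44/157, 66/157, -264/157)

Apply the Gram-Schmidt recurrence
  u_1 = v_1
  u_i = v_i − Σ_{j<i} ((v_i · u_j) / (u_j · u_j)) · u_j.

Step by step this gives:
  u_1 = (3, 2, 1)
  u_2 = (27/14, -19/7, -5/14)
  u_3 = (44/157, 66/157, -264/157)

Orthogonality check:
  u_2 · u_1 = 0 (should be 0)
  u_3 · u_1 = 0 (should be 0)
  u_3 · u_2 = 0 (should be 0)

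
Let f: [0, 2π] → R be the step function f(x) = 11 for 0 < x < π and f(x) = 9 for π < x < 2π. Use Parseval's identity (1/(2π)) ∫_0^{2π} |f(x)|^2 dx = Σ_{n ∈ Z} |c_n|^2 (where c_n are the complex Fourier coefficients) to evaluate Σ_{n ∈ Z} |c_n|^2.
Σ |c_n|^2 = 101

Parseval equates the L^2 energy of f (normalised by 1/(2π)) with the ℓ^2 sum of its Fourier coefficients: (1/(2π)) ∫_0^{2π} |f|^2 = Σ |c_n|^2.
Compute the left side: (1/(2π)) [∫_0^π 11^2 dx + ∫_π^{2π} 9^2 dx] = (1/(2π)) · (121π + 81π) = (121 + 81)/2 = 101.
So Σ_{n ∈ Z} |c_n|^2 = 101.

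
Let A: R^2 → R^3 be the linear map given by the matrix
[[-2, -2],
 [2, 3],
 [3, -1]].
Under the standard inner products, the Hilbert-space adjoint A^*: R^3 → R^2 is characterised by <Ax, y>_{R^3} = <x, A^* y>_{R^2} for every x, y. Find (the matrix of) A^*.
A^* = A^T =
[[-2, 2, 3],
 [-2, 3, -1]]

For real matrices with standard dot products, the defining identity <Ax, y> = <x, A^* y> gives (Ax)^T y = x^T (A^*) y, i.e. x^T A^T y = x^T (A^*) y. Since this holds for all x, y, we must have A^* = A^T. Therefore
A^* =
[[-2, 2, 3],
 [-2, 3, -1]].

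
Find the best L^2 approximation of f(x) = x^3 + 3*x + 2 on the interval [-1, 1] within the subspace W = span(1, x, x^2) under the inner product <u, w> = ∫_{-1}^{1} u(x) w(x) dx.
g(x) = 18*x/5 + 2

The best approximation g ∈ W is the orthogonal projection of f onto W. Writing g = a_0 + a_1 x + a_2 x^2, the coefficients solve the normal equations G · a = b where
  G_{ij} = <φ_i, φ_j> and b_i = <f, φ_i>, with φ_0 = 1, φ_1 = x, φ_2 = x^2.
G =
  [2, 0, 2/3]
  [0, 2/3, 0]
  [2/3, 0, 2/5],
b = (4, 12/5, 4/3).
Solving gives a_0 = 2, a_1 = 18/5, a_2 = 0, so
  g(x) = 18*x/5 + 2.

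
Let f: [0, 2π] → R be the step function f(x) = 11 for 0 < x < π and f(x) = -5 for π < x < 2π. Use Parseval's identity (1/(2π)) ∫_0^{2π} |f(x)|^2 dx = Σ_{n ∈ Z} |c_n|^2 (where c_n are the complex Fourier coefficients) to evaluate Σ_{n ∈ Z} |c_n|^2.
Σ |c_n|^2 = 73

Parseval equates the L^2 energy of f (normalised by 1/(2π)) with the ℓ^2 sum of its Fourier coefficients: (1/(2π)) ∫_0^{2π} |f|^2 = Σ |c_n|^2.
Compute the left side: (1/(2π)) [∫_0^π 11^2 dx + ∫_π^{2π} (-5)^2 dx] = (1/(2π)) · (121π + 25π) = (121 + 25)/2 = 73.
So Σ_{n ∈ Z} |c_n|^2 = 73.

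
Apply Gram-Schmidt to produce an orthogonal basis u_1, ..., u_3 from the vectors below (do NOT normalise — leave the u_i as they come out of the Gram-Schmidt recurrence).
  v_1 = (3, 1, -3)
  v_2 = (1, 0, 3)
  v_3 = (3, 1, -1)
Orthogonal basis:
  u_1 = (3, 1, -3)
  u_2 = (37/19, 6/19, 39/19)
  u_3 = (-3/77, 12/77, 1/77)

Apply the Gram-Schmidt recurrence
  u_1 = v_1
  u_i = v_i − Σ_{j<i} ((v_i · u_j) / (u_j · u_j)) · u_j.

Step by step this gives:
  u_1 = (3, 1, -3)
  u_2 = (37/19, 6/19, 39/19)
  u_3 = (-3/77, 12/77, 1/77)

Orthogonality check:
  u_2 · u_1 = 0 (should be 0)
  u_3 · u_1 = 0 (should be 0)
  u_3 · u_2 = 0 (should be 0)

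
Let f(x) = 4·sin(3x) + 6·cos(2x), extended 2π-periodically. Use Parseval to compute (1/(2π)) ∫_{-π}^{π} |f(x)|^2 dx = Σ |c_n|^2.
Σ |c_n|^2 = 26

Expand |f|^2 and use orthogonality of {sin(nx), cos(mx)} on [-π, π]:
  ∫_{-π}^{π} sin(nx)^2 dx = π, ∫ cos(mx)^2 dx = π, and cross terms integrate to 0.
So ∫_{-π}^{π} f(x)^2 dx = 4^2 · π + 6^2 · π = (16 + 36)π.
Divide by 2π: (16 + 36)/2 = 26.
By Parseval, this equals Σ |c_n|^2.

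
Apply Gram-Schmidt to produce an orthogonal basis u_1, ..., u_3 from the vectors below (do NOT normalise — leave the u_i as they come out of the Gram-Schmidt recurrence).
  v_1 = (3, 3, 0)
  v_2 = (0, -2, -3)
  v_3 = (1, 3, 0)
Orthogonal basis:
  u_1 = (3, 3, 0)
  u_2 = (1, -1, -3)
  u_3 = (-9/11, 9/11, -6/11)

Apply the Gram-Schmidt recurrence
  u_1 = v_1
  u_i = v_i − Σ_{j<i} ((v_i · u_j) / (u_j · u_j)) · u_j.

Step by step this gives:
  u_1 = (3, 3, 0)
  u_2 = (1, -1, -3)
  u_3 = (-9/11, 9/11, -6/11)

Orthogonality check:
  u_2 · u_1 = 0 (should be 0)
  u_3 · u_1 = 0 (should be 0)
  u_3 · u_2 = 0 (should be 0)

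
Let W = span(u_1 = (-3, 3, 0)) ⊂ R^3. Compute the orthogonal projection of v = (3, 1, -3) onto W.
proj_W(v) = (1, -1, 0)

Set up U = [u_1 | ... | u_1] ∈ R^(3×1). The projector onto W = col(U) is P = U (U^T U)^(-1) U^T.
Compute U^T U =
  [18],
and U^T v = (-6).
Solve U^T U · c = U^T v for the coefficients: c = (-1/3). The projection is proj_W(v) = U c.
Check: (v - proj_W(v)) · u_1 = 0  (should be 0).
Result: proj_W(v) = (1, -1, 0).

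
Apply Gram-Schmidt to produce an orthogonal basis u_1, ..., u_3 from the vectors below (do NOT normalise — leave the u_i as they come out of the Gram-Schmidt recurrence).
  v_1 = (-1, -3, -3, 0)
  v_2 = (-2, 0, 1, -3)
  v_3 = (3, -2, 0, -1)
Orthogonal basis:
  u_1 = (-1, -3, -3, 0)
  u_2 = (-39/19, -3/19, 16/19, -3)
  u_3 = (726/265, -413/265, 171/265, -427/265)

Apply the Gram-Schmidt recurrence
  u_1 = v_1
  u_i = v_i − Σ_{j<i} ((v_i · u_j) / (u_j · u_j)) · u_j.

Step by step this gives:
  u_1 = (-1, -3, -3, 0)
  u_2 = (-39/19, -3/19, 16/19, -3)
  u_3 = (726/265, -413/265, 171/265, -427/265)

Orthogonality check:
  u_2 · u_1 = 0 (should be 0)
  u_3 · u_1 = 0 (should be 0)
  u_3 · u_2 = 0 (should be 0)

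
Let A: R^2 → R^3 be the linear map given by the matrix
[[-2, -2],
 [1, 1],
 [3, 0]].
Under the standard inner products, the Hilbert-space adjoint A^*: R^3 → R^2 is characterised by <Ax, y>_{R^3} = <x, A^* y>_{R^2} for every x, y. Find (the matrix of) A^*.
A^* = A^T =
[[-2, 1, 3],
 [-2, 1, 0]]

For real matrices with standard dot products, the defining identity <Ax, y> = <x, A^* y> gives (Ax)^T y = x^T (A^*) y, i.e. x^T A^T y = x^T (A^*) y. Since this holds for all x, y, we must have A^* = A^T. Therefore
A^* =
[[-2, 1, 3],
 [-2, 1, 0]].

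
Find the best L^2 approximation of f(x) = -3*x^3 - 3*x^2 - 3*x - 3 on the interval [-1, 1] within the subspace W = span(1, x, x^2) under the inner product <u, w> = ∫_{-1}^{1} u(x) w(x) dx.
g(x) = -3*x^2 - 24*x/5 - 3

The best approximation g ∈ W is the orthogonal projection of f onto W. Writing g = a_0 + a_1 x + a_2 x^2, the coefficients solve the normal equations G · a = b where
  G_{ij} = <φ_i, φ_j> and b_i = <f, φ_i>, with φ_0 = 1, φ_1 = x, φ_2 = x^2.
G =
  [2, 0, 2/3]
  [0, 2/3, 0]
  [2/3, 0, 2/5],
b = (-8, -16/5, -16/5).
Solving gives a_0 = -3, a_1 = -24/5, a_2 = -3, so
  g(x) = -3*x^2 - 24*x/5 - 3.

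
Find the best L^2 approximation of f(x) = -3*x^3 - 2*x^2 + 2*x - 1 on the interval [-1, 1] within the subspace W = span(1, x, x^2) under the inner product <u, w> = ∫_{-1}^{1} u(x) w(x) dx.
g(x) = -2*x^2 + x/5 - 1

The best approximation g ∈ W is the orthogonal projection of f onto W. Writing g = a_0 + a_1 x + a_2 x^2, the coefficients solve the normal equations G · a = b where
  G_{ij} = <φ_i, φ_j> and b_i = <f, φ_i>, with φ_0 = 1, φ_1 = x, φ_2 = x^2.
G =
  [2, 0, 2/3]
  [0, 2/3, 0]
  [2/3, 0, 2/5],
b = (-10/3, 2/15, -22/15).
Solving gives a_0 = -1, a_1 = 1/5, a_2 = -2, so
  g(x) = -2*x^2 + x/5 - 1.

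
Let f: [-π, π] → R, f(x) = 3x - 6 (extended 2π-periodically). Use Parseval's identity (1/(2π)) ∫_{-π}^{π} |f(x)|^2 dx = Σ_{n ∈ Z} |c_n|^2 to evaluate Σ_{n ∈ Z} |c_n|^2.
Σ |c_n|^2 = 3π^2 + 36

Expand and integrate term by term over [-π, π]:
  ∫ (3x)^2 dx = 9·(2π^3/3); ∫ 2·3·(-6)·x dx = 0 (odd integrand); ∫ (-6)^2 dx = 36·2π.
So (1/(2π)) ∫_{-π}^{π} (3x - 6)^2 dx = 9π^2/3 + 36 = 3π^2 + 36.
Parseval ⇒ Σ |c_n|^2 = 3π^2 + 36.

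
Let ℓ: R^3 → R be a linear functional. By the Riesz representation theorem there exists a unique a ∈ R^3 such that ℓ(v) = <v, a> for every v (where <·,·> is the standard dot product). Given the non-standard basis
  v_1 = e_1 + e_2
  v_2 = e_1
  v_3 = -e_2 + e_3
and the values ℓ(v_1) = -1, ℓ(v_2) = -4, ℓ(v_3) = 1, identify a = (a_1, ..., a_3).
a = (-4, 3, 4)

Write a = (a_1, ..., a_3) in the standard basis. For each basis vector v_i, ℓ(v_i) = <v_i, a> is a linear equation in the a_j's. Collect the n equations into a matrix system V a = ℓ, where row i of V is v_i (expressed in the standard basis). Since V is invertible (lower-triangular with 1s on the diagonal, up to permutation), solve by back-substitution:
  V =
[[1, 1, 0],
 [1, 0, 0],
 [0, -1, 1]]
  V a = (-1, -4, 1)
Solving gives a = (-4, 3, 4).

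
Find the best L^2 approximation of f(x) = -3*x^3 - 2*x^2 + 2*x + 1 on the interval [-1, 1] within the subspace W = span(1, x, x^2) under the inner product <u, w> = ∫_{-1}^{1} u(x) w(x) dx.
g(x) = -2*x^2 + x/5 + 1

The best approximation g ∈ W is the orthogonal projection of f onto W. Writing g = a_0 + a_1 x + a_2 x^2, the coefficients solve the normal equations G · a = b where
  G_{ij} = <φ_i, φ_j> and b_i = <f, φ_i>, with φ_0 = 1, φ_1 = x, φ_2 = x^2.
G =
  [2, 0, 2/3]
  [0, 2/3, 0]
  [2/3, 0, 2/5],
b = (2/3, 2/15, -2/15).
Solving gives a_0 = 1, a_1 = 1/5, a_2 = -2, so
  g(x) = -2*x^2 + x/5 + 1.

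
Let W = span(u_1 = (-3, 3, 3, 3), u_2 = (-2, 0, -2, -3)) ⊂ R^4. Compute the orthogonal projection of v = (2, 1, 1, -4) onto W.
proj_W(v) = (26/59, -50/59, -74/59, -86/59)

Set up U = [u_1 | ... | u_2] ∈ R^(4×2). The projector onto W = col(U) is P = U (U^T U)^(-1) U^T.
Compute U^T U =
  [36, -9]
  [-9, 17],
and U^T v = (-12, 6).
Solve U^T U · c = U^T v for the coefficients: c = (-50/177, 12/59). The projection is proj_W(v) = U c.
Check: (v - proj_W(v)) · u_1 = 0  (should be 0).
Check: (v - proj_W(v)) · u_2 = 0  (should be 0).
Result: proj_W(v) = (26/59, -50/59, -74/59, -86/59).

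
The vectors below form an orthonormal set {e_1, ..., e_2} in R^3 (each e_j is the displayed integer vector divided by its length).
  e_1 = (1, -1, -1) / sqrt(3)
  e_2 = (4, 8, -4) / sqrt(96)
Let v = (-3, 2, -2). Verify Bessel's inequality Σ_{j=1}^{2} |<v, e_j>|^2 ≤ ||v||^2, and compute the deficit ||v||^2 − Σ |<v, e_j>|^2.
Σ |<v, e_j>|^2 = 9/2; ||v||^2 = 17; deficit = 25/2

Write each e_j = u_j / sqrt(<u_j, u_j>) where u_j is the displayed integer vector. Then <v, e_j> = <v, u_j> / sqrt(<u_j, u_j>), so |<v, e_j>|^2 = <v, u_j>^2 / <u_j, u_j>.
Coefficients: <v, e_1> = -3/sqrt(3), <v, e_2> = 12/sqrt(96).
Square and sum: Σ |<v, e_j>|^2 = 9/2.
Compute ||v||^2 = v·v = 17.
Deficit = 17 − 9/2 = 25/2 ≥ 0, confirming Bessel's inequality. (The deficit equals ||v − Σ <v,e_j> e_j||^2, the squared distance from v to span{e_j}.)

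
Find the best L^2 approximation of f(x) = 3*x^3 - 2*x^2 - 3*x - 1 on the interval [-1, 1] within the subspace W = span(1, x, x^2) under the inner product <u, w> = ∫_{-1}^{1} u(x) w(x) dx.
g(x) = -2*x^2 - 6*x/5 - 1

The best approximation g ∈ W is the orthogonal projection of f onto W. Writing g = a_0 + a_1 x + a_2 x^2, the coefficients solve the normal equations G · a = b where
  G_{ij} = <φ_i, φ_j> and b_i = <f, φ_i>, with φ_0 = 1, φ_1 = x, φ_2 = x^2.
G =
  [2, 0, 2/3]
  [0, 2/3, 0]
  [2/3, 0, 2/5],
b = (-10/3, -4/5, -22/15).
Solving gives a_0 = -1, a_1 = -6/5, a_2 = -2, so
  g(x) = -2*x^2 - 6*x/5 - 1.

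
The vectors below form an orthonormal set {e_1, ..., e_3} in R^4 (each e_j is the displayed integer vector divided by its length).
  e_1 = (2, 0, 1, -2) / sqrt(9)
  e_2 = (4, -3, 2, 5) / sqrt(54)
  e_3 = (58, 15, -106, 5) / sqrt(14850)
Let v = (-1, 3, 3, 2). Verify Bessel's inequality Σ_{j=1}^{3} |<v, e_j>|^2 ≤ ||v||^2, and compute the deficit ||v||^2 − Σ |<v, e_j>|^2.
Σ |<v, e_j>|^2 = 2229/275; ||v||^2 = 23; deficit = 4096/275

Write each e_j = u_j / sqrt(<u_j, u_j>) where u_j is the displayed integer vector. Then <v, e_j> = <v, u_j> / sqrt(<u_j, u_j>), so |<v, e_j>|^2 = <v, u_j>^2 / <u_j, u_j>.
Coefficients: <v, e_1> = -3/sqrt(9), <v, e_2> = 3/sqrt(54), <v, e_3> = -321/sqrt(14850).
Square and sum: Σ |<v, e_j>|^2 = 2229/275.
Compute ||v||^2 = v·v = 23.
Deficit = 23 − 2229/275 = 4096/275 ≥ 0, confirming Bessel's inequality. (The deficit equals ||v − Σ <v,e_j> e_j||^2, the squared distance from v to span{e_j}.)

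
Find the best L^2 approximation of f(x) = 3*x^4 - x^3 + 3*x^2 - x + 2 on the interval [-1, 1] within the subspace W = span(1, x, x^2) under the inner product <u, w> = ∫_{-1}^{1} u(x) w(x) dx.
g(x) = 39*x^2/7 - 8*x/5 + 61/35

The best approximation g ∈ W is the orthogonal projection of f onto W. Writing g = a_0 + a_1 x + a_2 x^2, the coefficients solve the normal equations G · a = b where
  G_{ij} = <φ_i, φ_j> and b_i = <f, φ_i>, with φ_0 = 1, φ_1 = x, φ_2 = x^2.
G =
  [2, 0, 2/3]
  [0, 2/3, 0]
  [2/3, 0, 2/5],
b = (36/5, -16/15, 356/105).
Solving gives a_0 = 61/35, a_1 = -8/5, a_2 = 39/7, so
  g(x) = 39*x^2/7 - 8*x/5 + 61/35.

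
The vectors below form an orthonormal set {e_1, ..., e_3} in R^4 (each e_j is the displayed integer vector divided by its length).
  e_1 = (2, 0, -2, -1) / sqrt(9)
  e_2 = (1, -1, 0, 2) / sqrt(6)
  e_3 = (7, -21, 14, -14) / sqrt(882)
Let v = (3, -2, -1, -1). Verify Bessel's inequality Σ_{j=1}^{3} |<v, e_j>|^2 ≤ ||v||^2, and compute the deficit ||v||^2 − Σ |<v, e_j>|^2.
Σ |<v, e_j>|^2 = 15; ||v||^2 = 15; deficit = 0

Write each e_j = u_j / sqrt(<u_j, u_j>) where u_j is the displayed integer vector. Then <v, e_j> = <v, u_j> / sqrt(<u_j, u_j>), so |<v, e_j>|^2 = <v, u_j>^2 / <u_j, u_j>.
Coefficients: <v, e_1> = 9/sqrt(9), <v, e_2> = 3/sqrt(6), <v, e_3> = 63/sqrt(882).
Square and sum: Σ |<v, e_j>|^2 = 15.
Compute ||v||^2 = v·v = 15.
Deficit = 15 − 15 = 0 ≥ 0, confirming Bessel's inequality. (The deficit equals ||v − Σ <v,e_j> e_j||^2, the squared distance from v to span{e_j}.)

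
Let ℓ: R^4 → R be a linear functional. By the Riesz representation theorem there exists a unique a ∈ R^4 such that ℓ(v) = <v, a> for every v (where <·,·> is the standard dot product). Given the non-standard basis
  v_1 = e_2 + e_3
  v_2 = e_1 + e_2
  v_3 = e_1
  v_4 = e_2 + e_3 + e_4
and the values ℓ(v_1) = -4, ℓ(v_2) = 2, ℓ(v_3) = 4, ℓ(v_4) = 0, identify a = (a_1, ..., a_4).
a = (4, -2, -2, 4)

Write a = (a_1, ..., a_4) in the standard basis. For each basis vector v_i, ℓ(v_i) = <v_i, a> is a linear equation in the a_j's. Collect the n equations into a matrix system V a = ℓ, where row i of V is v_i (expressed in the standard basis). Since V is invertible (lower-triangular with 1s on the diagonal, up to permutation), solve by back-substitution:
  V =
[[0, 1, 1, 0],
 [1, 1, 0, 0],
 [1, 0, 0, 0],
 [0, 1, 1, 1]]
  V a = (-4, 2, 4, 0)
Solving gives a = (4, -2, -2, 4).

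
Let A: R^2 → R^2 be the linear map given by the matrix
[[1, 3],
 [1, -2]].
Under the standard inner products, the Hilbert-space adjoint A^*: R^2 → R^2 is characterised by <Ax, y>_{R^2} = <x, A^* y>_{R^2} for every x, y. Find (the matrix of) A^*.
A^* = A^T =
[[1, 1],
 [3, -2]]

For real matrices with standard dot products, the defining identity <Ax, y> = <x, A^* y> gives (Ax)^T y = x^T (A^*) y, i.e. x^T A^T y = x^T (A^*) y. Since this holds for all x, y, we must have A^* = A^T. Therefore
A^* =
[[1, 1],
 [3, -2]].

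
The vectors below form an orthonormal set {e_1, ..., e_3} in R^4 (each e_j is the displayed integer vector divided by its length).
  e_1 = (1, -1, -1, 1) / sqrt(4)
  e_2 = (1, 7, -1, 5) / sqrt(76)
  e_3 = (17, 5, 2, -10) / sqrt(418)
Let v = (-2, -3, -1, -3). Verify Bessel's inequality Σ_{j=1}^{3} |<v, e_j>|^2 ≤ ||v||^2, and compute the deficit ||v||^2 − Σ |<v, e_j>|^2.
Σ |<v, e_j>|^2 = 425/22; ||v||^2 = 23; deficit = 81/22

Write each e_j = u_j / sqrt(<u_j, u_j>) where u_j is the displayed integer vector. Then <v, e_j> = <v, u_j> / sqrt(<u_j, u_j>), so |<v, e_j>|^2 = <v, u_j>^2 / <u_j, u_j>.
Coefficients: <v, e_1> = -1/sqrt(4), <v, e_2> = -37/sqrt(76), <v, e_3> = -21/sqrt(418).
Square and sum: Σ |<v, e_j>|^2 = 425/22.
Compute ||v||^2 = v·v = 23.
Deficit = 23 − 425/22 = 81/22 ≥ 0, confirming Bessel's inequality. (The deficit equals ||v − Σ <v,e_j> e_j||^2, the squared distance from v to span{e_j}.)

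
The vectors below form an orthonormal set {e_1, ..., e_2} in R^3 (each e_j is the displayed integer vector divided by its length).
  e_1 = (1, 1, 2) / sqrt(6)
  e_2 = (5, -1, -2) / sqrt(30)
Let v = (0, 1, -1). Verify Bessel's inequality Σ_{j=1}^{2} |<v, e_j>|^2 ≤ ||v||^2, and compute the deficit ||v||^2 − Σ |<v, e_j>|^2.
Σ |<v, e_j>|^2 = 1/5; ||v||^2 = 2; deficit = 9/5

Write each e_j = u_j / sqrt(<u_j, u_j>) where u_j is the displayed integer vector. Then <v, e_j> = <v, u_j> / sqrt(<u_j, u_j>), so |<v, e_j>|^2 = <v, u_j>^2 / <u_j, u_j>.
Coefficients: <v, e_1> = -1/sqrt(6), <v, e_2> = 1/sqrt(30).
Square and sum: Σ |<v, e_j>|^2 = 1/5.
Compute ||v||^2 = v·v = 2.
Deficit = 2 − 1/5 = 9/5 ≥ 0, confirming Bessel's inequality. (The deficit equals ||v − Σ <v,e_j> e_j||^2, the squared distance from v to span{e_j}.)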